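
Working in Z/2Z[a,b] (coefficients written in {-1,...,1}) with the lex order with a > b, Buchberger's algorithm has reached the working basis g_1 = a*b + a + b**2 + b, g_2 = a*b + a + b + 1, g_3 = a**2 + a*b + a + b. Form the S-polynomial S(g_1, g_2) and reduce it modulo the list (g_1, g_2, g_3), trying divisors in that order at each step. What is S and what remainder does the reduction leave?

lcm(LM(g_1), LM(g_2)) = a*b.
S = (lcm/LT(g_1))·g_1 − (lcm/LT(g_2))·g_2 = b**2 + 1.
Reduce S modulo (g_1, g_2, g_3) in that order:
  leading term b**2: no divisor's leading term divides it; move b**2 to the remainder.
  leading term 1: no divisor's leading term divides it; move 1 to the remainder.
The remainder b**2 + 1 is nonzero, so it would be added as the next basis element.

S(g_1, g_2) = b**2 + 1; remainder on division = b**2 + 1.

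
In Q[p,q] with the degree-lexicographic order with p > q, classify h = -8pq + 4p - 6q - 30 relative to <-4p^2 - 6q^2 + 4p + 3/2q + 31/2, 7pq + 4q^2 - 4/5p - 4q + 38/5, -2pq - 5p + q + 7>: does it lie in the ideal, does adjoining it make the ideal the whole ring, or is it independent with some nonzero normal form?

First compute the reduced Gröbner basis of I by Buchberger's algorithm.
f_1 = -4p^2 - 6q^2 + 4p + 3/2q + 31/2, LT = p^2.
f_2 = 7pq + 4q^2 - 4/5p - 4q + 38/5, LT = pq.
f_3 = -2pq - 5p + q + 7, LT = pq.

S(f_1,f_2): lcm = p^2q. S = -4/7pq^2 + 3/2q^3 + 4/35p^2 - 3/7pq - 3/8q^2 - 38/35p - 31/8q.
  leading term pq^2: subtract (-4/49q)·f_2 from -4/7pq^2 + 3/2q^3 + 4/35p^2 - 3/7pq - 3/8q^2 - 38/35p - 31/8q → 179/98q^3 + 4/35p^2 - 121/245pq - 275/392q^2 - 38/35p - 6379/1960q
  leading term q^3: no divisor's leading term divides it; move 179/98q^3 to the remainder.
  leading term p^2: subtract (-1/35)·f_1 from 4/35p^2 - 121/245pq - 275/392q^2 - 38/35p - 6379/1960q → -121/245pq - 1711/1960q^2 - 34/35p - 1259/392q + 31/70
  leading term pq: subtract (-121/1715)·f_2 from -121/245pq - 1711/1960q^2 - 34/35p - 1259/392q + 31/70 → -1621/2744q^2 - 8814/8575p - 47937/13720q + 16791/17150
  leading term q^2: no divisor's leading term divides it; move -1621/2744q^2 to the remainder.
  leading term p: no divisor's leading term divides it; move -8814/8575p to the remainder.
  leading term q: no divisor's leading term divides it; move -47937/13720q to the remainder.
  leading term 1: no divisor's leading term divides it; move 16791/17150 to the remainder.
  remainder 179/98q^3 - 1621/2744q^2 - 8814/8575p - 47937/13720q + 16791/17150 ≠ 0; add k_4 = 179/98q^3 - 1621/2744q^2 - 8814/8575p - 47937/13720q + 16791/17150 to the basis.

S(f_1,f_3): lcm = p^2q. S = 3/2q^3 - 5/2p^2 - 1/2pq - 3/8q^2 + 7/2p - 31/8q.
  leading term q^3: subtract (147/179)·k_4 from 3/2q^3 - 5/2p^2 - 1/2pq - 3/8q^2 + 7/2p - 31/8q → -5/2p^2 - 1/2pq + 138/1253q^2 + 272159/62650p - 12601/12530q - 50373/62650
  leading term p^2: subtract (5/8)·f_1 from -5/2p^2 - 1/2pq + 138/1253q^2 + 272159/62650p - 12601/12530q - 50373/62650 → -1/2pq + 19347/5012q^2 + 57767/31325p - 194783/100240q - 5258359/501200
  leading term pq: subtract (-1/14)·f_2 from -1/2pq + 19347/5012q^2 + 57767/31325p - 194783/100240q - 5258359/501200 → 20779/5012q^2 + 55977/31325p - 223423/100240q - 4986279/501200
  leading term q^2: no divisor's leading term divides it; move 20779/5012q^2 to the remainder.
  leading term p: no divisor's leading term divides it; move 55977/31325p to the remainder.
  leading term q: no divisor's leading term divides it; move -223423/100240q to the remainder.
  leading term 1: no divisor's leading term divides it; move -4986279/501200 to the remainder.
  remainder 20779/5012q^2 + 55977/31325p - 223423/100240q - 4986279/501200 ≠ 0; add k_5 = 20779/5012q^2 + 55977/31325p - 223423/100240q - 4986279/501200 to the basis.

S(f_2,f_3): lcm = pq. S = 4/7q^2 - 183/70p - 1/14q + 321/70.
  leading term q^2: subtract (2864/20779)·k_5 from 4/7q^2 - 183/70p - 1/14q + 321/70 → -2972007/1038950p + 48993/207790q + 6188979/1038950
  leading term p: no divisor's leading term divides it; move -2972007/1038950p to the remainder.
  leading term q: no divisor's leading term divides it; move 48993/207790q to the remainder.
  leading term 1: no divisor's leading term divides it; move 6188979/1038950 to the remainder.
  remainder -2972007/1038950p + 48993/207790q + 6188979/1038950 ≠ 0; add k_6 = -2972007/1038950p + 48993/207790q + 6188979/1038950 to the basis.

S(f_3,k_4): lcm = pq^3. S = 14151/5012pq^2 - 1/2q^3 + 17628/31325p^2 + 47937/25060pq - 7/2q^2 - 16791/31325p.
  leading term pq^2: subtract (14151/35084q)·f_2 from 14151/5012pq^2 - 1/2q^3 + 17628/31325p^2 + 47937/25060pq - 7/2q^2 - 16791/31325p → -37073/17542q^3 + 17628/31325p^2 + 392163/175420pq - 33095/17542q^2 - 16791/31325p - 268869/87710q
  leading term q^3: subtract (-37073/32041)·k_4 from -37073/17542q^3 + 17628/31325p^2 + 392163/175420pq - 33095/17542q^2 - 16791/31325p - 268869/87710q → 17628/31325p^2 + 392163/175420pq - 225967473/87920504q^2 - 474035283/274751575p - 3124739829/439602520q + 622492743/549503150
  leading term p^2: subtract (-4407/31325)·f_1 from 17628/31325p^2 + 392163/175420pq - 225967473/87920504q^2 - 474035283/274751575p - 3124739829/439602520q + 622492743/549503150 → 392163/175420pq - 7504569081/2198012600q^2 - 63884019/54950315p - 15159853581/2198012600q + 36415209/10990063
  leading term pq: subtract (392163/1227940)·f_2 from 392163/175420pq - 7504569081/2198012600q^2 - 63884019/54950315p - 15159853581/2198012600q + 36415209/10990063 → -210458289/44857400q^2 - 5086182/5607175p - 252080949/44857400q + 9939063/11214350
  leading term q^2: subtract (-210458289/185972050)·k_5 from -210458289/44857400q^2 - 5086182/5607175p - 252080949/44857400q + 9939063/11214350 → 5184784401/4649301250p - 121134096639/14877764000q - 771583584027/74388820000
  leading term p: subtract (-59595223/152870475)·k_6 from 5184784401/4649301250p - 121134096639/14877764000q - 771583584027/74388820000 → -13126540883/1630618400q - 13126540883/1630618400
  leading term q: no divisor's leading term divides it; move -13126540883/1630618400q to the remainder.
  leading term 1: no divisor's leading term divides it; move -13126540883/1630618400 to the remainder.
  remainder -13126540883/1630618400q - 13126540883/1630618400 ≠ 0; add k_7 = -13126540883/1630618400q - 13126540883/1630618400 to the basis.

The other S-polynomials (S(f_1,k_4), S(f_2,k_4), S(f_1,k_5), S(f_2,k_5), S(f_3,k_5), S(k_4,k_5), S(f_1,k_6), S(f_2,k_6), S(f_3,k_6), S(k_4,k_6), S(k_5,k_6), S(f_1,k_7), S(f_2,k_7), S(f_3,k_7), S(k_4,k_7), S(k_5,k_7), S(k_6,k_7)) all reduce to 0 modulo the current basis, so we have a Gröbner basis.
Inter-reduce: drop elements whose leading term is divisible by another's, tail-reduce, and make monic.
Reduced Gröbner basis: {p - 2, q + 1}.
Label its elements g_1 = p - 2, g_2 = q + 1.

Reduce h = -8pq + 4p - 6q - 30 modulo G:
  leading term pq: subtract (-8q)·g_1 from -8pq + 4p - 6q - 30 → 4p - 22q - 30
  leading term p: subtract (4)·g_1 from 4p - 22q - 30 → -22q - 22
  leading term q: subtract (-22)·g_2 from -22q - 22 → 0
  normal form = 0.
Since the normal form is 0, h ∈ I.

-8pq + 4p - 6q - 30 lies in I (it reduces to 0).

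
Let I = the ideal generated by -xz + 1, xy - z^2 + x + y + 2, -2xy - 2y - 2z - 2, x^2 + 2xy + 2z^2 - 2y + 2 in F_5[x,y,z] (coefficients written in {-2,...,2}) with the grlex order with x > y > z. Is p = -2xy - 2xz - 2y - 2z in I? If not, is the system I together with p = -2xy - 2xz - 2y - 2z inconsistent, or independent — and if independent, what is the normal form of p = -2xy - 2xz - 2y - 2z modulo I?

First compute the reduced Gröbner basis of I by Buchberger's algorithm.
f_1 = -xz + 1, LT = xz.
f_2 = xy - z^2 + x + y + 2, LT = xy.
f_3 = -2xy - 2y - 2z - 2, LT = xy.
f_4 = x^2 + 2xy + 2z^2 - 2y + 2, LT = x^2.

S(f_1,f_2): lcm = xyz. S = z^3 - xz - yz - y - 2z.
  reduce S modulo (f_1, f_2, f_3, f_4):
  remainder z^3 - yz - y - 2z - 1 ≠ 0; add h_5 = z^3 - yz - y - 2z - 1 to the basis.

S(f_1,f_3): lcm = xyz. S = -yz - z^2 - y - z.
  reduce S modulo (f_1, f_2, f_3, f_4, h_5):
  remainder -yz - z^2 - y - z ≠ 0; add h_6 = -yz - z^2 - y - z to the basis.

S(f_1,f_4): lcm = x^2z. S = -2xyz - 2z^3 + 2yz - x - 2z.
  reduce S modulo (f_1, f_2, f_3, f_4, h_5, h_6):
  remainder -x + y - z - 2 ≠ 0; add h_7 = -x + y - z - 2 to the basis.

S(f_2,f_3): lcm = xy. S = -z^2 + x - z + 1.
  reduce S modulo (f_1, f_2, f_3, f_4, h_5, h_6, h_7):
  remainder -z^2 + y - 2z - 1 ≠ 0; add h_8 = -z^2 + y - 2z - 1 to the basis.

S(f_2,f_4): lcm = x^2y. S = -2xy^2 - xz^2 - 2yz^2 + x^2 + xy + 2y^2 + 2x - 2y.
  reduce S modulo (f_1, f_2, f_3, f_4, h_5, h_6, h_7, h_8):
  remainder -y^2 - 2z - 2 ≠ 0; add h_9 = -y^2 - 2z - 2 to the basis.

S(f_3,f_4): lcm = x^2y. S = -2xy^2 - 2yz^2 + xy + xz + 2y^2 + x - 2y.
  reduce S modulo (f_1, f_2, f_3, f_4, h_5, h_6, h_7, h_8, h_9):
  remainder 2y + z + 1 ≠ 0; add h_10 = 2y + z + 1 to the basis.

The other S-polynomials (S(f_1,h_5), S(f_2,h_5), S(f_3,h_5), S(f_4,h_5), S(f_1,h_6), S(f_2,h_6), S(f_3,h_6), S(f_4,h_6), S(h_5,h_6), S(f_1,h_7), S(f_2,h_7), S(f_3,h_7), S(f_4,h_7), S(h_5,h_7), S(h_6,h_7), S(f_1,h_8), S(f_2,h_8), S(f_3,h_8), S(f_4,h_8), S(h_5,h_8), S(h_6,h_8), S(h_7,h_8), S(f_1,h_9), S(f_2,h_9), S(f_3,h_9), S(f_4,h_9), S(h_5,h_9), S(h_6,h_9), S(h_7,h_9), S(h_8,h_9), S(f_1,h_10), S(f_2,h_10), S(f_3,h_10), S(f_4,h_10), S(h_5,h_10), S(h_6,h_10), S(h_7,h_10), S(h_8,h_10), S(h_9,h_10)) all reduce to 0 modulo the current basis, so we have a Gröbner basis.
Inter-reduce: drop elements whose leading term is divisible by another's, tail-reduce, and make monic.
Reduced Gröbner basis: {z^2 - 1, x - z, y - 2z - 2}.
Label its elements g_1 = z^2 - 1, g_2 = x - z, g_3 = y - 2z - 2.

Reduce p = -2xy - 2xz - 2y - 2z modulo G:
  leading term xy: subtract (-2y)·g_2 from -2xy - 2xz - 2y - 2z → -2xz - 2yz - 2y - 2z
  leading term xz: subtract (-2z)·g_2 from -2xz - 2yz - 2y - 2z → -2yz - 2z^2 - 2y - 2z
  leading term yz: subtract (-2z)·g_3 from -2yz - 2z^2 - 2y - 2z → -z^2 - 2y - z
  leading term z^2: subtract (-1)·g_1 from -z^2 - 2y - z → -2y - z - 1
  leading term y: subtract (-2)·g_3 from -2y - z - 1 → 0
  normal form = 0.
Since the normal form is 0, p ∈ I.

-2xy - 2xz - 2y - 2z lies in I (it reduces to 0).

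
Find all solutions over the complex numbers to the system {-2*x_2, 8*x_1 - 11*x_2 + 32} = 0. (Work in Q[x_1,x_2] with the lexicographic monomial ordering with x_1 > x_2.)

{(-4, 0)}

Compute a lex Gröbner basis by Buchberger's algorithm.
f_1 = -2*x_2, LT = x_2.
f_2 = 8*x_1 - 11*x_2 + 32, LT = x_1.

The S-polynomials (S(f_1,f_2)) all reduce to 0 modulo the current basis, so we have a Gröbner basis.
Inter-reduce: drop elements whose leading term is divisible by another's, tail-reduce, and make monic.
Reduced Gröbner basis: {x_1 + 4, x_2}.

From the last basis element, x_2 = 0, so x_2 takes values in {0}. Each choice, substituted upward through the basis, yields the corresponding point(s) of the solution set.
  x_2 = 0: the earlier basis element becomes x_1 + 4 = 0, giving x_1 = -4 — point (-4, 0).
Check: every point annihilates each of the original generators.
Zero-dimensionality of the ideal guarantees finitely many solutions over ℂ.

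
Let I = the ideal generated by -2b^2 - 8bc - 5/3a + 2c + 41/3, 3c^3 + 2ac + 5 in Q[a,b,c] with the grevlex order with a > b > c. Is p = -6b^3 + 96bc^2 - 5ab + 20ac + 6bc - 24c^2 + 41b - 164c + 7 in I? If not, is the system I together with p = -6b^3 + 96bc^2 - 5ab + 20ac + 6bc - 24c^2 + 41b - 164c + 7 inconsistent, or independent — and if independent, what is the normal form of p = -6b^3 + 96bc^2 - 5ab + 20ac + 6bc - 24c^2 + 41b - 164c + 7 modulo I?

First compute the reduced Gröbner basis of I by Buchberger's algorithm.
f_1 = -2b^2 - 8bc - 5/3a + 2c + 41/3, LT = b^2.
f_2 = 3c^3 + 2ac + 5, LT = c^3.

The S-polynomials (S(f_1,f_2)) all reduce to 0 modulo the current basis, so we have a Gröbner basis.
Inter-reduce: drop elements whose leading term is divisible by another's, tail-reduce, and make monic.
Reduced Gröbner basis: {c^3 + 2/3ac + 5/3, b^2 + 4bc + 5/6a - c - 41/6}.
Label its elements g_1 = c^3 + 2/3ac + 5/3, g_2 = b^2 + 4bc + 5/6a - c - 41/6.

Reduce p = -6b^3 + 96bc^2 - 5ab + 20ac + 6bc - 24c^2 + 41b - 164c + 7 modulo G:
  leading term b^3: subtract (-6b)·g_2 from -6b^3 + 96bc^2 - 5ab + 20ac + 6bc - 24c^2 + 41b - 164c + 7 → 24b^2c + 96bc^2 + 20ac - 24c^2 - 164c + 7
  leading term b^2c: subtract (24c)·g_2 from 24b^2c + 96bc^2 + 20ac - 24c^2 - 164c + 7 → 7
  leading term 1: no divisor's leading term divides it; move 7 to the remainder.
  normal form = 7.
The normal form is nonzero, so p ∉ I. Since p minus its normal form lies in I, I + (p) = I + (r) where r = 7; decide whether this ideal is the whole ring.
Here r = 7 is a nonzero constant, hence a unit: 1 ∈ I + (p), the Gröbner basis of I + (p) is {1}, and the enlarged system has no common solution — adjoining p is inconsistent.

Adjoining -6b^3 + 96bc^2 - 5ab + 20ac + 6bc - 24c^2 + 41b - 164c + 7 makes the ideal the whole ring: the system is inconsistent.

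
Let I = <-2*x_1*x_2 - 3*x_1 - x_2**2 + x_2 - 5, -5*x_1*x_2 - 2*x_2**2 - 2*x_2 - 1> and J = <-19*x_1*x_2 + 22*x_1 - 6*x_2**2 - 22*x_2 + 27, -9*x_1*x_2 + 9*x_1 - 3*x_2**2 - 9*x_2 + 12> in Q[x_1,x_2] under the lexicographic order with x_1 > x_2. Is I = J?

No, the ideals differ.

For a fixed monomial order, each ideal has a unique reduced Gröbner basis; comparing bases decides equality.
Buchberger on the first generating set:
f_1 = -2*x_1*x_2 - 3*x_1 - x_2**2 + x_2 - 5, LT = x_1*x_2.
f_2 = -5*x_1*x_2 - 2*x_2**2 - 2*x_2 - 1, LT = x_1*x_2.

S(f_1,f_2): lcm = x_1*x_2. S = 3/2*x_1 + 1/10*x_2**2 - 9/10*x_2 + 23/10.
  leading term x_1: no divisor's leading term divides it; move 3/2*x_1 to the remainder.
  leading term x_2**2: no divisor's leading term divides it; move 1/10*x_2**2 to the remainder.
  leading term x_2: no divisor's leading term divides it; move -9/10*x_2 to the remainder.
  leading term 1: no divisor's leading term divides it; move 23/10 to the remainder.
  remainder 3/2*x_1 + 1/10*x_2**2 - 9/10*x_2 + 23/10 ≠ 0; add g_3 = 3/2*x_1 + 1/10*x_2**2 - 9/10*x_2 + 23/10 to the basis.

S(f_1,g_3): lcm = x_1*x_2. S = 3/2*x_1 - 1/15*x_2**3 + 11/10*x_2**2 - 61/30*x_2 + 5/2.
  leading term x_1: subtract (1)·g_3 from 3/2*x_1 - 1/15*x_2**3 + 11/10*x_2**2 - 61/30*x_2 + 5/2 → -1/15*x_2**3 + x_2**2 - 17/15*x_2 + 1/5
  leading term x_2**3: no divisor's leading term divides it; move -1/15*x_2**3 to the remainder.
  leading term x_2**2: no divisor's leading term divides it; move x_2**2 to the remainder.
  leading term x_2: no divisor's leading term divides it; move -17/15*x_2 to the remainder.
  leading term 1: no divisor's leading term divides it; move 1/5 to the remainder.
  remainder -1/15*x_2**3 + x_2**2 - 17/15*x_2 + 1/5 ≠ 0; add g_4 = -1/15*x_2**3 + x_2**2 - 17/15*x_2 + 1/5 to the basis.

The other S-polynomials (S(f_2,g_3), S(f_1,g_4), S(f_2,g_4), S(g_3,g_4)) all reduce to 0 modulo the current basis, so we have a Gröbner basis.
Inter-reduce: drop elements whose leading term is divisible by another's, tail-reduce, and make monic.
Reduced Gröbner basis: {x_1 + 1/15*x_2**2 - 3/5*x_2 + 23/15, x_2**3 - 15*x_2**2 + 17*x_2 - 3}.

Buchberger on the second generating set:
h_1 = -19*x_1*x_2 + 22*x_1 - 6*x_2**2 - 22*x_2 + 27, LT = x_1*x_2.
h_2 = -9*x_1*x_2 + 9*x_1 - 3*x_2**2 - 9*x_2 + 12, LT = x_1*x_2.

S(h_1,h_2): lcm = x_1*x_2. S = -3/19*x_1 - 1/57*x_2**2 + 3/19*x_2 - 5/57.
  leading term x_1: no divisor's leading term divides it; move -3/19*x_1 to the remainder.
  leading term x_2**2: no divisor's leading term divides it; move -1/57*x_2**2 to the remainder.
  leading term x_2: no divisor's leading term divides it; move 3/19*x_2 to the remainder.
  leading term 1: no divisor's leading term divides it; move -5/57 to the remainder.
  remainder -3/19*x_1 - 1/57*x_2**2 + 3/19*x_2 - 5/57 ≠ 0; add k_3 = -3/19*x_1 - 1/57*x_2**2 + 3/19*x_2 - 5/57 to the basis.

S(h_1,k_3): lcm = x_1*x_2. S = -22/19*x_1 - 1/9*x_2**3 + 25/19*x_2**2 + 103/171*x_2 - 27/19.
  leading term x_1: subtract (22/3)·k_3 from -22/19*x_1 - 1/9*x_2**3 + 25/19*x_2**2 + 103/171*x_2 - 27/19 → -1/9*x_2**3 + 13/9*x_2**2 - 5/9*x_2 - 7/9
  leading term x_2**3: no divisor's leading term divides it; move -1/9*x_2**3 to the remainder.
  leading term x_2**2: no divisor's leading term divides it; move 13/9*x_2**2 to the remainder.
  leading term x_2: no divisor's leading term divides it; move -5/9*x_2 to the remainder.
  leading term 1: no divisor's leading term divides it; move -7/9 to the remainder.
  remainder -1/9*x_2**3 + 13/9*x_2**2 - 5/9*x_2 - 7/9 ≠ 0; add k_4 = -1/9*x_2**3 + 13/9*x_2**2 - 5/9*x_2 - 7/9 to the basis.

The other S-polynomials (S(h_2,k_3), S(h_1,k_4), S(h_2,k_4), S(k_3,k_4)) all reduce to 0 modulo the current basis, so we have a Gröbner basis.
Inter-reduce: drop elements whose leading term is divisible by another's, tail-reduce, and make monic.
Reduced Gröbner basis: {x_1 + 1/9*x_2**2 - x_2 + 5/9, x_2**3 - 13*x_2**2 + 5*x_2 + 7}.

The bases are distinct; the ideals are different.
The same test decides containment: I ⊆ J iff every generator of I reduces to 0 modulo a Gröbner basis of J.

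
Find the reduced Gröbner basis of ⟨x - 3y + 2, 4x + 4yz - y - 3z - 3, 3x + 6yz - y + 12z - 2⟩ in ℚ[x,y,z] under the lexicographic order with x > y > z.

G = {x - 99/17z - 1, y - 33/17z - 1, z² + 95/33z}

The reduced Gröbner basis is the canonical form of the ideal for this ordering.

f_1 = x - 3y + 2, LT = x.
f_2 = 4x + 4yz - y - 3z - 3, LT = x.
f_3 = 3x + 6yz - y + 12z - 2, LT = x.

S(f_1,f_2): lcm = x. S = -yz - 11/4y + ¾z + 11/4.
  reduce S modulo (f_1, f_2, f_3):
  remainder -yz - 11/4y + ¾z + 11/4 ≠ 0; add g_4 = -yz - 11/4y + ¾z + 11/4 to the basis.

S(f_1,f_3): lcm = x. S = -2yz - 8/3y - 4z + 8/3.
  reduce S modulo (f_1, f_2, f_3, g_4):
  remainder 17/6y - 11/2z - 17/6 ≠ 0; add g_5 = 17/6y - 11/2z - 17/6 to the basis.

S(g_4,g_5): lcm = yz. S = 11/4y + 33/17z² + ¼z - 11/4.
  reduce S modulo (f_1, f_2, f_3, g_4, g_5):
  remainder 33/17z² + 95/17z ≠ 0; add g_6 = 33/17z² + 95/17z to the basis.

The other S-polynomials (S(f_2,f_3), S(f_1,g_4), S(f_2,g_4), S(f_3,g_4), S(f_1,g_5), S(f_2,g_5), S(f_3,g_5), S(f_1,g_6), S(f_2,g_6), S(f_3,g_6), S(g_4,g_6), S(g_5,g_6)) all reduce to 0 modulo the current basis, so we have a Gröbner basis.
Inter-reduce: drop elements whose leading term is divisible by another's, tail-reduce, and make monic.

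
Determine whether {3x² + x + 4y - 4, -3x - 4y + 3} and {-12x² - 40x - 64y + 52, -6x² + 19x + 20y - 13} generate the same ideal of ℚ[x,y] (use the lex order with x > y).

Since reduced Gröbner bases are canonical representatives of ideals under a given ordering, it suffices to compute and compare them.
Buchberger on the first generating set:
f_1 = 3x² + x + 4y - 4, LT = x².
f_2 = -3x - 4y + 3, LT = x.

S(f_1,f_2): lcm = x². S = -4/3xy + 4/3x + 4/3y - 4/3.
  leading term xy: subtract (4/9y)·f_2 from -4/3xy + 4/3x + 4/3y - 4/3 → 4/3x + 16/9y² - 4/3
  leading term x: subtract (-4/9)·f_2 from 4/3x + 16/9y² - 4/3 → 16/9y² - 16/9y
  leading term y²: no divisor's leading term divides it; move 16/9y² to the remainder.
  leading term y: no divisor's leading term divides it; move -16/9y to the remainder.
  remainder 16/9y² - 16/9y ≠ 0; add g_3 = 16/9y² - 16/9y to the basis.

S(f_1,g_3): leading monomials are coprime, so the S-polynomial reduces to 0 (Buchberger's first criterion).
S(f_2,g_3): leading monomials are coprime, so the S-polynomial reduces to 0 (Buchberger's first criterion).
Every S-polynomial of the final basis reduces to 0, so we have a Gröbner basis.
Inter-reduce: drop elements whose leading term is divisible by another's, tail-reduce, and make monic.
Reduced Gröbner basis: {x + 4/3y - 1, y² - y}.

Buchberger on the second generating set:
h_1 = -12x² - 40x - 64y + 52, LT = x².
h_2 = -6x² + 19x + 20y - 13, LT = x².

S(h_1,h_2): lcm = x². S = 13/2x + 26/3y - 13/2.
  leading term x: no divisor's leading term divides it; move 13/2x to the remainder.
  leading term y: no divisor's leading term divides it; move 26/3y to the remainder.
  leading term 1: no divisor's leading term divides it; move -13/2 to the remainder.
  remainder 13/2x + 26/3y - 13/2 ≠ 0; add k_3 = 13/2x + 26/3y - 13/2 to the basis.

S(h_1,k_3): lcm = x². S = -4/3xy + 13/3x + 16/3y - 13/3.
  leading term xy: subtract (-8/39y)·k_3 from -4/3xy + 13/3x + 16/3y - 13/3 → 13/3x + 16/9y² + 4y - 13/3
  leading term x: subtract (⅔)·k_3 from 13/3x + 16/9y² + 4y - 13/3 → 16/9y² - 16/9y
  leading term y²: no divisor's leading term divides it; move 16/9y² to the remainder.
  leading term y: no divisor's leading term divides it; move -16/9y to the remainder.
  remainder 16/9y² - 16/9y ≠ 0; add k_4 = 16/9y² - 16/9y to the basis.

S(h_2,k_3): lcm = x². S = -4/3xy - 13/6x - 10/3y + 13/6.
  leading term xy: subtract (-8/39y)·k_3 from -4/3xy - 13/6x - 10/3y + 13/6 → -13/6x + 16/9y² - 14/3y + 13/6
  leading term x: subtract (-⅓)·k_3 from -13/6x + 16/9y² - 14/3y + 13/6 → 16/9y² - 16/9y
  leading term y²: subtract (1)·k_4 from 16/9y² - 16/9y → 0
  remainder 0.

S(h_1,k_4): leading monomials are coprime, so the S-polynomial reduces to 0 (Buchberger's first criterion).
S(h_2,k_4): leading monomials are coprime, so the S-polynomial reduces to 0 (Buchberger's first criterion).
S(k_3,k_4): leading monomials are coprime, so the S-polynomial reduces to 0 (Buchberger's first criterion).
Every S-polynomial of the final basis reduces to 0, so we have a Gröbner basis.
Inter-reduce: drop elements whose leading term is divisible by another's, tail-reduce, and make monic.
Reduced Gröbner basis: {x + 4/3y - 1, y² - y}.

These coincide, so the ideals are equal.
The choice of monomial ordering does not affect the verdict — as long as both bases are computed under the same ordering, their equality decides ideal equality.

Yes, the ideals are equal.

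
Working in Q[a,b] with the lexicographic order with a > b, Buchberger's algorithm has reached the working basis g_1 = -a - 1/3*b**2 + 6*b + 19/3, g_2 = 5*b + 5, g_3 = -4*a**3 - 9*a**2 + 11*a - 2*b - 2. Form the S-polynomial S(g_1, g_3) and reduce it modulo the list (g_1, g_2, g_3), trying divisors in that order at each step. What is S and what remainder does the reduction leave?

S(g_1, g_3) = 1/3*a**2*b**2 - 6*a**2*b - 103/12*a**2 + 11/4*a - 1/2*b - 1/2; remainder on division = 0.

lcm(LM(g_1), LM(g_3)) = a**3.
S = (lcm/LT(g_1))·g_1 − (lcm/LT(g_3))·g_3 = 1/3*a**2*b**2 - 6*a**2*b - 103/12*a**2 + 11/4*a - 1/2*b - 1/2.
Reduce S modulo (g_1, g_2, g_3) in that order:
  leading term a**2*b**2: subtract (-1/3*a*b**2)·g_1 from 1/3*a**2*b**2 - 6*a**2*b - 103/12*a**2 + 11/4*a - 1/2*b - 1/2 → -6*a**2*b - 103/12*a**2 - 1/9*a*b**4 + 2*a*b**3 + 19/9*a*b**2 + 11/4*a - 1/2*b - 1/2
  leading term a**2*b: subtract (6*a*b)·g_1 from -6*a**2*b - 103/12*a**2 - 1/9*a*b**4 + 2*a*b**3 + 19/9*a*b**2 + 11/4*a - 1/2*b - 1/2 → -103/12*a**2 - 1/9*a*b**4 + 4*a*b**3 - 305/9*a*b**2 - 38*a*b + 11/4*a - 1/2*b - 1/2
  leading term a**2: subtract (103/12*a)·g_1 from -103/12*a**2 - 1/9*a*b**4 + 4*a*b**3 - 305/9*a*b**2 - 38*a*b + 11/4*a - 1/2*b - 1/2 → -1/9*a*b**4 + 4*a*b**3 - 1117/36*a*b**2 - 179/2*a*b - 929/18*a - 1/2*b - 1/2
  leading term a*b**4: subtract (1/9*b**4)·g_1 from -1/9*a*b**4 + 4*a*b**3 - 1117/36*a*b**2 - 179/2*a*b - 929/18*a - 1/2*b - 1/2 → 4*a*b**3 - 1117/36*a*b**2 - 179/2*a*b - 929/18*a + 1/27*b**6 - 2/3*b**5 - 19/27*b**4 - 1/2*b - 1/2
  leading term a*b**3: subtract (-4*b**3)·g_1 from 4*a*b**3 - 1117/36*a*b**2 - 179/2*a*b - 929/18*a + 1/27*b**6 - 2/3*b**5 - 19/27*b**4 - 1/2*b - 1/2 → -1117/36*a*b**2 - 179/2*a*b - 929/18*a + 1/27*b**6 - 2*b**5 + 629/27*b**4 + 76/3*b**3 - 1/2*b - 1/2
  leading term a*b**2: subtract (1117/36*b**2)·g_1 from -1117/36*a*b**2 - 179/2*a*b - 929/18*a + 1/27*b**6 - 2*b**5 + 629/27*b**4 + 76/3*b**3 - 1/2*b - 1/2 → -179/2*a*b - 929/18*a + 1/27*b**6 - 2*b**5 + 1211/36*b**4 - 965/6*b**3 - 21223/108*b**2 - 1/2*b - 1/2
  leading term a*b: subtract (179/2*b)·g_1 from -179/2*a*b - 929/18*a + 1/27*b**6 - 2*b**5 + 1211/36*b**4 - 965/6*b**3 - 21223/108*b**2 - 1/2*b - 1/2 → -929/18*a + 1/27*b**6 - 2*b**5 + 1211/36*b**4 - 131*b**3 - 79219/108*b**2 - 1702/3*b - 1/2
  leading term a: subtract (929/18)·g_1 from -929/18*a + 1/27*b**6 - 2*b**5 + 1211/36*b**4 - 131*b**3 - 79219/108*b**2 - 1702/3*b - 1/2 → 1/27*b**6 - 2*b**5 + 1211/36*b**4 - 131*b**3 - 25787/36*b**2 - 877*b - 8839/27
  leading term b**6: subtract (1/135*b**5)·g_2 from 1/27*b**6 - 2*b**5 + 1211/36*b**4 - 131*b**3 - 25787/36*b**2 - 877*b - 8839/27 → -55/27*b**5 + 1211/36*b**4 - 131*b**3 - 25787/36*b**2 - 877*b - 8839/27
  leading term b**5: subtract (-11/27*b**4)·g_2 from -55/27*b**5 + 1211/36*b**4 - 131*b**3 - 25787/36*b**2 - 877*b - 8839/27 → 3853/108*b**4 - 131*b**3 - 25787/36*b**2 - 877*b - 8839/27
  leading term b**4: subtract (3853/540*b**3)·g_2 from 3853/108*b**4 - 131*b**3 - 25787/36*b**2 - 877*b - 8839/27 → -18001/108*b**3 - 25787/36*b**2 - 877*b - 8839/27
  leading term b**3: subtract (-18001/540*b**2)·g_2 from -18001/108*b**3 - 25787/36*b**2 - 877*b - 8839/27 → -14840/27*b**2 - 877*b - 8839/27
  leading term b**2: subtract (-2968/27*b)·g_2 from -14840/27*b**2 - 877*b - 8839/27 → -8839/27*b - 8839/27
  leading term b: subtract (-8839/135)·g_2 from -8839/27*b - 8839/27 → 0
The remainder is 0, so this S-polynomial contributes no new basis element.
This is the inner loop of Buchberger's algorithm — each nonzero remainder becomes a new basis element.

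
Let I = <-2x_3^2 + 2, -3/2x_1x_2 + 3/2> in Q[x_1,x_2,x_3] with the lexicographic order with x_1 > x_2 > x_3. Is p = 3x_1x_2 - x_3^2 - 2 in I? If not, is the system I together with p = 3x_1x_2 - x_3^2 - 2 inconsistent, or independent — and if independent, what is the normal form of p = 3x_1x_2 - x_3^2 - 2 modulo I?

First compute the reduced Gröbner basis of I by Buchberger's algorithm.
f_1 = -2x_3^2 + 2, LT = x_3^2.
f_2 = -3/2x_1x_2 + 3/2, LT = x_1x_2.

The S-polynomials (S(f_1,f_2)) all reduce to 0 modulo the current basis, so we have a Gröbner basis.
Inter-reduce: drop elements whose leading term is divisible by another's, tail-reduce, and make monic.
Reduced Gröbner basis: {x_1x_2 - 1, x_3^2 - 1}.
Label its elements g_1 = x_1x_2 - 1, g_2 = x_3^2 - 1.

Reduce p = 3x_1x_2 - x_3^2 - 2 modulo G:
  leading term x_1x_2: subtract (3)·g_1 from 3x_1x_2 - x_3^2 - 2 → -x_3^2 + 1
  leading term x_3^2: subtract (-1)·g_2 from -x_3^2 + 1 → 0
  normal form = 0.
Since the normal form is 0, p ∈ I.

3x_1x_2 - x_3^2 - 2 lies in I (it reduces to 0).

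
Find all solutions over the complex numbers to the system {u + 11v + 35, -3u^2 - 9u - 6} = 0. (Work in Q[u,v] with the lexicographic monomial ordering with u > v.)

{(-1, -34/11), (-2, -3)}

Compute a lex Gröbner basis by Buchberger's algorithm.
f_1 = u + 11v + 35, LT = u.
f_2 = -3u^2 - 9u - 6, LT = u^2.

S(f_1,f_2): lcm = u^2. S = 11uv + 32u - 2.
  leading term uv: subtract (11v)·f_1 from 11uv + 32u - 2 → 32u - 121v^2 - 385v - 2
  leading term u: subtract (32)·f_1 from 32u - 121v^2 - 385v - 2 → -121v^2 - 737v - 1122
  leading term v^2: no divisor's leading term divides it; move -121v^2 to the remainder.
  leading term v: no divisor's leading term divides it; move -737v to the remainder.
  leading term 1: no divisor's leading term divides it; move -1122 to the remainder.
  remainder -121v^2 - 737v - 1122 ≠ 0; add h_3 = -121v^2 - 737v - 1122 to the basis.

The other S-polynomials (S(f_1,h_3), S(f_2,h_3)) all reduce to 0 modulo the current basis, so we have a Gröbner basis.
Inter-reduce: drop elements whose leading term is divisible by another's, tail-reduce, and make monic.
Reduced Gröbner basis: {u + 11v + 35, v^2 + 67/11v + 102/11}.

Since the basis is lex-ordered, v^2 + 67/11v + 102/11 is univariate in v. Its roots are {-34/11, -3}. Back-substituting each root into the other basis elements fixes the other coordinates.
  v = -34/11: the earlier basis element becomes u + 1 = 0, giving u = -1 — point (-1, -34/11).
  v = -3: the earlier basis element becomes u + 2 = 0, giving u = -2 — point (-2, -3).
Each listed point satisfies every original equation (direct substitution).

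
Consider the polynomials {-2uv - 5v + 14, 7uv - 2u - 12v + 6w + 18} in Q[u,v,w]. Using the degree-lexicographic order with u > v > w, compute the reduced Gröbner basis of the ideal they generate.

G = {v^2 - 12/59vw - 144/59v + 28/59, u + 59/4v - 3w - 67/2}

f_1 = -2uv - 5v + 14, LT = uv.
f_2 = 7uv - 2u - 12v + 6w + 18, LT = uv.

S(f_1,f_2): lcm = uv. S = 2/7u + 59/14v - 6/7w - 67/7.
  leading term u: no divisor's leading term divides it; move 2/7u to the remainder.
  leading term v: no divisor's leading term divides it; move 59/14v to the remainder.
  leading term w: no divisor's leading term divides it; move -6/7w to the remainder.
  leading term 1: no divisor's leading term divides it; move -67/7 to the remainder.
  remainder 2/7u + 59/14v - 6/7w - 67/7 ≠ 0; add g_3 = 2/7u + 59/14v - 6/7w - 67/7 to the basis.

S(f_1,g_3): lcm = uv. S = -59/4v^2 + 3vw + 36v - 7.
  leading term v^2: no divisor's leading term divides it; move -59/4v^2 to the remainder.
  leading term vw: no divisor's leading term divides it; move 3vw to the remainder.
  leading term v: no divisor's leading term divides it; move 36v to the remainder.
  leading term 1: no divisor's leading term divides it; move -7 to the remainder.
  remainder -59/4v^2 + 3vw + 36v - 7 ≠ 0; add g_4 = -59/4v^2 + 3vw + 36v - 7 to the basis.

The other S-polynomials (S(f_2,g_3), S(f_1,g_4), S(f_2,g_4), S(g_3,g_4)) all reduce to 0 modulo the current basis, so we have a Gröbner basis.
Inter-reduce: drop elements whose leading term is divisible by another's, tail-reduce, and make monic.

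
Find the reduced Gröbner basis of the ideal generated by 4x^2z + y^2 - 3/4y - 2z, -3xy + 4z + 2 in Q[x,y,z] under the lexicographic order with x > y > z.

G = {x^2z + 1/4y^2 - 3/16y - 1/2z, xy - 4/3z - 2/3, xz^2 + 1/2xz + 3/16y^3 - 9/64y^2 - 3/8yz, y^4 - 3/4y^3 - 2y^2z + 64/9z^3 + 64/9z^2 + 16/9z}

f_1 = 4x^2z + y^2 - 3/4y - 2z, LT = x^2z.
f_2 = -3xy + 4z + 2, LT = xy.

S(f_1,f_2): lcm = x^2yz. S = 4/3xz^2 + 2/3xz + 1/4y^3 - 3/16y^2 - 1/2yz.
  leading term xz^2: no divisor's leading term divides it; move 4/3xz^2 to the remainder.
  leading term xz: no divisor's leading term divides it; move 2/3xz to the remainder.
  leading term y^3: no divisor's leading term divides it; move 1/4y^3 to the remainder.
  leading term y^2: no divisor's leading term divides it; move -3/16y^2 to the remainder.
  leading term yz: no divisor's leading term divides it; move -1/2yz to the remainder.
  remainder 4/3xz^2 + 2/3xz + 1/4y^3 - 3/16y^2 - 1/2yz ≠ 0; add g_3 = 4/3xz^2 + 2/3xz + 1/4y^3 - 3/16y^2 - 1/2yz to the basis.

S(f_2,g_3): lcm = xyz^2. S = -1/2xyz - 3/16y^4 + 9/64y^3 + 3/8y^2z - 4/3z^3 - 2/3z^2.
  leading term xyz: subtract (1/6z)·f_2 from -1/2xyz - 3/16y^4 + 9/64y^3 + 3/8y^2z - 4/3z^3 - 2/3z^2 → -3/16y^4 + 9/64y^3 + 3/8y^2z - 4/3z^3 - 4/3z^2 - 1/3z
  leading term y^4: no divisor's leading term divides it; move -3/16y^4 to the remainder.
  leading term y^3: no divisor's leading term divides it; move 9/64y^3 to the remainder.
  leading term y^2z: no divisor's leading term divides it; move 3/8y^2z to the remainder.
  leading term z^3: no divisor's leading term divides it; move -4/3z^3 to the remainder.
  leading term z^2: no divisor's leading term divides it; move -4/3z^2 to the remainder.
  leading term z: no divisor's leading term divides it; move -1/3z to the remainder.
  remainder -3/16y^4 + 9/64y^3 + 3/8y^2z - 4/3z^3 - 4/3z^2 - 1/3z ≠ 0; add g_4 = -3/16y^4 + 9/64y^3 + 3/8y^2z - 4/3z^3 - 4/3z^2 - 1/3z to the basis.

The other S-polynomials (S(f_1,g_3), S(f_1,g_4), S(f_2,g_4), S(g_3,g_4)) all reduce to 0 modulo the current basis, so we have a Gröbner basis.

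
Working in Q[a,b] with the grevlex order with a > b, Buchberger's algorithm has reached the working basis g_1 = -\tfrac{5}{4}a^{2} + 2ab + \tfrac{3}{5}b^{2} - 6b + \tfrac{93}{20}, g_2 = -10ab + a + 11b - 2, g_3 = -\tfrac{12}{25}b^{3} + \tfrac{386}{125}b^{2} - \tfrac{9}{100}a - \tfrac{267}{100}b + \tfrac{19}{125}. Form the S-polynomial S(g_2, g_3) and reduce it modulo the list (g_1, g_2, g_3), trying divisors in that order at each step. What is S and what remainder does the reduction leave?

S(g_2, g_3) = \tfrac{19}{3}ab^{2} - \tfrac{11}{10}b^{3} - \tfrac{3}{16}a^{2} - \tfrac{89}{16}ab + \tfrac{1}{5}b^{2} + \tfrac{19}{60}a; remainder on division = 0.

lcm(LM(g_2), LM(g_3)) = ab^{3}.
S = (lcm/LT(g_2))·g_2 − (lcm/LT(g_3))·g_3 = \tfrac{19}{3}ab^{2} - \tfrac{11}{10}b^{3} - \tfrac{3}{16}a^{2} - \tfrac{89}{16}ab + \tfrac{1}{5}b^{2} + \tfrac{19}{60}a.
Reduce S modulo (g_1, g_2, g_3) in that order:
  leading term ab^{2}: subtract (-\tfrac{19}{30}b)·g_2 from \tfrac{19}{3}ab^{2} - \tfrac{11}{10}b^{3} - \tfrac{3}{16}a^{2} - \tfrac{89}{16}ab + \tfrac{1}{5}b^{2} + \tfrac{19}{60}a → -\tfrac{11}{10}b^{3} - \tfrac{3}{16}a^{2} - \tfrac{1183}{240}ab + \tfrac{43}{6}b^{2} + \tfrac{19}{60}a - \tfrac{19}{15}b
  leading term b^{3}: subtract (\tfrac{55}{24})·g_3 from -\tfrac{11}{10}b^{3} - \tfrac{3}{16}a^{2} - \tfrac{1183}{240}ab + \tfrac{43}{6}b^{2} + \tfrac{19}{60}a - \tfrac{19}{15}b → -\tfrac{3}{16}a^{2} - \tfrac{1183}{240}ab + \tfrac{9}{100}b^{2} + \tfrac{251}{480}a + \tfrac{2329}{480}b - \tfrac{209}{600}
  leading term a^{2}: subtract (\tfrac{3}{20})·g_1 from -\tfrac{3}{16}a^{2} - \tfrac{1183}{240}ab + \tfrac{9}{100}b^{2} + \tfrac{251}{480}a + \tfrac{2329}{480}b - \tfrac{209}{600} → -\tfrac{251}{48}ab + \tfrac{251}{480}a + \tfrac{2761}{480}b - \tfrac{251}{240}
  leading term ab: subtract (\tfrac{251}{480})·g_2 from -\tfrac{251}{48}ab + \tfrac{251}{480}a + \tfrac{2761}{480}b - \tfrac{251}{240} → 0
The remainder is 0, so this S-polynomial contributes no new basis element.
This is the inner loop of Buchberger's algorithm — each nonzero remainder becomes a new basis element.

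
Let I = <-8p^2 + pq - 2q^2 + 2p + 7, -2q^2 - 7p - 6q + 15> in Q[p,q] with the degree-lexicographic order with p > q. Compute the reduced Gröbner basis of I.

Buchberger's algorithm terminates because the ascending chain of leading-term ideals stabilizes.

f_1 = -8p^2 + pq - 2q^2 + 2p + 7, LT = p^2.
f_2 = -2q^2 - 7p - 6q + 15, LT = q^2.

The S-polynomials (S(f_1,f_2)) all reduce to 0 modulo the current basis, so we have a Gröbner basis.

G = {p^2 - 1/8pq - 9/8p - 3/4q + 1, q^2 + 7/2p + 3q - 15/2}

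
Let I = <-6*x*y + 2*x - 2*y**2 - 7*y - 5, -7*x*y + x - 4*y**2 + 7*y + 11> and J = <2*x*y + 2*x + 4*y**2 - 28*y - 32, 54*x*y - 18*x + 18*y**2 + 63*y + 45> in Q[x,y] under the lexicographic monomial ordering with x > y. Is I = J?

Yes, the ideals are equal.

Equality of ideals is decidable: compute both reduced Gröbner bases (unique for the ordering) and check whether they agree.
Buchberger on the first generating set:
f_1 = -6*x*y + 2*x - 2*y**2 - 7*y - 5, LT = x*y.
f_2 = -7*x*y + x - 4*y**2 + 7*y + 11, LT = x*y.

S(f_1,f_2): lcm = x*y. S = -4/21*x - 5/21*y**2 + 13/6*y + 101/42.
  leading term x: no divisor's leading term divides it; move -4/21*x to the remainder.
  leading term y**2: no divisor's leading term divides it; move -5/21*y**2 to the remainder.
  leading term y: no divisor's leading term divides it; move 13/6*y to the remainder.
  leading term 1: no divisor's leading term divides it; move 101/42 to the remainder.
  remainder -4/21*x - 5/21*y**2 + 13/6*y + 101/42 ≠ 0; add g_3 = -4/21*x - 5/21*y**2 + 13/6*y + 101/42 to the basis.

S(f_1,g_3): lcm = x*y. S = -1/3*x - 5/4*y**3 + 281/24*y**2 + 331/24*y + 5/6.
  leading term x: subtract (7/4)·g_3 from -1/3*x - 5/4*y**3 + 281/24*y**2 + 331/24*y + 5/6 → -5/4*y**3 + 97/8*y**2 + 10*y - 27/8
  leading term y**3: no divisor's leading term divides it; move -5/4*y**3 to the remainder.
  leading term y**2: no divisor's leading term divides it; move 97/8*y**2 to the remainder.
  leading term y: no divisor's leading term divides it; move 10*y to the remainder.
  leading term 1: no divisor's leading term divides it; move -27/8 to the remainder.
  remainder -5/4*y**3 + 97/8*y**2 + 10*y - 27/8 ≠ 0; add g_4 = -5/4*y**3 + 97/8*y**2 + 10*y - 27/8 to the basis.

The other S-polynomials (S(f_2,g_3), S(f_1,g_4), S(f_2,g_4), S(g_3,g_4)) all reduce to 0 modulo the current basis, so we have a Gröbner basis.
Inter-reduce: drop elements whose leading term is divisible by another's, tail-reduce, and make monic.
Reduced Gröbner basis: {x + 5/4*y**2 - 91/8*y - 101/8, y**3 - 97/10*y**2 - 8*y + 27/10}.

Buchberger on the second generating set:
h_1 = 2*x*y + 2*x + 4*y**2 - 28*y - 32, LT = x*y.
h_2 = 54*x*y - 18*x + 18*y**2 + 63*y + 45, LT = x*y.

S(h_1,h_2): lcm = x*y. S = 4/3*x + 5/3*y**2 - 91/6*y - 101/6.
  leading term x: no divisor's leading term divides it; move 4/3*x to the remainder.
  leading term y**2: no divisor's leading term divides it; move 5/3*y**2 to the remainder.
  leading term y: no divisor's leading term divides it; move -91/6*y to the remainder.
  leading term 1: no divisor's leading term divides it; move -101/6 to the remainder.
  remainder 4/3*x + 5/3*y**2 - 91/6*y - 101/6 ≠ 0; add k_3 = 4/3*x + 5/3*y**2 - 91/6*y - 101/6 to the basis.

S(h_1,k_3): lcm = x*y. S = x - 5/4*y**3 + 107/8*y**2 - 11/8*y - 16.
  leading term x: subtract (3/4)·k_3 from x - 5/4*y**3 + 107/8*y**2 - 11/8*y - 16 → -5/4*y**3 + 97/8*y**2 + 10*y - 27/8
  leading term y**3: no divisor's leading term divides it; move -5/4*y**3 to the remainder.
  leading term y**2: no divisor's leading term divides it; move 97/8*y**2 to the remainder.
  leading term y: no divisor's leading term divides it; move 10*y to the remainder.
  leading term 1: no divisor's leading term divides it; move -27/8 to the remainder.
  remainder -5/4*y**3 + 97/8*y**2 + 10*y - 27/8 ≠ 0; add k_4 = -5/4*y**3 + 97/8*y**2 + 10*y - 27/8 to the basis.

The other S-polynomials (S(h_2,k_3), S(h_1,k_4), S(h_2,k_4), S(k_3,k_4)) all reduce to 0 modulo the current basis, so we have a Gröbner basis.
Inter-reduce: drop elements whose leading term is divisible by another's, tail-reduce, and make monic.
Reduced Gröbner basis: {x + 5/4*y**2 - 91/8*y - 101/8, y**3 - 97/10*y**2 - 8*y + 27/10}.

These coincide, so the ideals are equal.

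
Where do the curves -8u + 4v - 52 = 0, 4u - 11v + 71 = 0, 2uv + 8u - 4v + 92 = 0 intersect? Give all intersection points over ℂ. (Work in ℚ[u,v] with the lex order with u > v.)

Compute a lex Gröbner basis by Buchberger's algorithm.
f_1 = -8u + 4v - 52, LT = u.
f_2 = 4u - 11v + 71, LT = u.
f_3 = 2uv + 8u - 4v + 92, LT = uv.

S(f_1,f_2): lcm = u. S = 9/4v - 45/4.
  leading term v: no divisor's leading term divides it; move 9/4v to the remainder.
  leading term 1: no divisor's leading term divides it; move -45/4 to the remainder.
  remainder 9/4v - 45/4 ≠ 0; add h_4 = 9/4v - 45/4 to the basis.

S(f_1,f_3): lcm = uv. S = -4u - ½v² + 17/2v - 46.
  leading term u: subtract (½)·f_1 from -4u - ½v² + 17/2v - 46 → -½v² + 13/2v - 20
  leading term v²: subtract (-2/9v)·h_4 from -½v² + 13/2v - 20 → 4v - 20
  leading term v: subtract (16/9)·h_4 from 4v - 20 → 0
  remainder 0.

S(f_2,f_3): lcm = uv. S = -4u - 11/4v² + 79/4v - 46.
  leading term u: subtract (½)·f_1 from -4u - 11/4v² + 79/4v - 46 → -11/4v² + 71/4v - 20
  leading term v²: subtract (-11/9v)·h_4 from -11/4v² + 71/4v - 20 → 4v - 20
  leading term v: subtract (16/9)·h_4 from 4v - 20 → 0
  remainder 0.

S(f_1,h_4): leading monomials are coprime, so the S-polynomial reduces to 0 (Buchberger's first criterion).
S(f_2,h_4): leading monomials are coprime, so the S-polynomial reduces to 0 (Buchberger's first criterion).
S(f_3,h_4): lcm = uv. S = 9u - 2v + 46.
  leading term u: subtract (-9/8)·f_1 from 9u - 2v + 46 → 5/2v - 25/2
  leading term v: subtract (10/9)·h_4 from 5/2v - 25/2 → 0
  remainder 0.

Every S-polynomial of the final basis reduces to 0, so we have a Gröbner basis.
Inter-reduce: drop elements whose leading term is divisible by another's, tail-reduce, and make monic.
Reduced Gröbner basis: {u + 4, v - 5}.

A lex Gröbner basis eliminates variables successively. Here v - 5 depends only on v, with roots {5}; lifting each root through the earlier basis elements recovers the full solutions.
  v = 5: the earlier basis element becomes u + 4 = 0, giving u = -4 — point (-4, 5).

{(-4, 5)}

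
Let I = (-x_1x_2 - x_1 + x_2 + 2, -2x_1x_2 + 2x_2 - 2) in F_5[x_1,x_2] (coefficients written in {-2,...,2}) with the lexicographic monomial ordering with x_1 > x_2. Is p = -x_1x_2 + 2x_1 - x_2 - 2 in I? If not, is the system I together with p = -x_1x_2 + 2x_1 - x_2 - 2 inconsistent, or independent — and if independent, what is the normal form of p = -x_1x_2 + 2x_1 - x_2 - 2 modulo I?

First compute the reduced Gröbner basis of I by Buchberger's algorithm.
f_1 = -x_1x_2 - x_1 + x_2 + 2, LT = x_1x_2.
f_2 = -2x_1x_2 + 2x_2 - 2, LT = x_1x_2.

S(f_1,f_2): lcm = x_1x_2. S = x_1 + 2.
  reduce S modulo (f_1, f_2):
  remainder x_1 + 2 ≠ 0; add h_3 = x_1 + 2 to the basis.

S(f_1,h_3): lcm = x_1x_2. S = x_1 + 2x_2 - 2.
  reduce S modulo (f_1, f_2, h_3):
  remainder 2x_2 + 1 ≠ 0; add h_4 = 2x_2 + 1 to the basis.

The other S-polynomials (S(f_2,h_3), S(f_1,h_4), S(f_2,h_4), S(h_3,h_4)) all reduce to 0 modulo the current basis, so we have a Gröbner basis.
Inter-reduce: drop elements whose leading term is divisible by another's, tail-reduce, and make monic.
Reduced Gröbner basis: {x_1 + 2, x_2 - 2}.
Label its elements g_1 = x_1 + 2, g_2 = x_2 - 2.

Reduce p = -x_1x_2 + 2x_1 - x_2 - 2 modulo G:
  leading term x_1x_2: subtract (-x_2)·g_1 from -x_1x_2 + 2x_1 - x_2 - 2 → 2x_1 + x_2 - 2
  leading term x_1: subtract (2)·g_1 from 2x_1 + x_2 - 2 → x_2 - 1
  leading term x_2: subtract (1)·g_2 from x_2 - 1 → 1
  leading term 1: no divisor's leading term divides it; move 1 to the remainder.
  normal form = 1.
The normal form is nonzero, so p ∉ I. Since p minus its normal form lies in I, I + (p) = I + (r) where r = 1; decide whether this ideal is the whole ring.
Here r = 1 is a nonzero constant, hence a unit: 1 ∈ I + (p), the Gröbner basis of I + (p) is {1}, and the enlarged system has no common solution — adjoining p is inconsistent.

Adjoining -x_1x_2 + 2x_1 - x_2 - 2 makes the ideal the whole ring: the system is inconsistent.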